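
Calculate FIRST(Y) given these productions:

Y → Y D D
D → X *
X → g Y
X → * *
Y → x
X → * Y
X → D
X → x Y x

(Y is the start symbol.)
To compute FIRST(Y), examine every production with Y on the left-hand side, reading each right-hand side left to right until a non-nullable symbol is reached.

From Y → Y D D:
  - Y is the symbol being defined: contributes nothing new
    Y is not nullable, so stop
From Y → x:
  - x is a terminal: add 'x' and stop

Collecting: FIRST(Y) = { 'x' }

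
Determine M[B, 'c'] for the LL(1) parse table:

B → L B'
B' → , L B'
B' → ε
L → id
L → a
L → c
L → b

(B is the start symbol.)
To find M[B, 'c'], we find productions for B where 'c' is in the predict set (PREDICT(N → α) = (FIRST(α) \ {ε}) ∪ (FOLLOW(N) if α ⇒* ε)).

Relevant sets:
  FIRST(L) = { 'a', 'b', 'c', 'id' }

B → L B': PREDICT = { 'a', 'b', 'c', 'id' }
  'c' is in predict set, so this production goes in M[B, 'c']

M[B, 'c'] = B → L B'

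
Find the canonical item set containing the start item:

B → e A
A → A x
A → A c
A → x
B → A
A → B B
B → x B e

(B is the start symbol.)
{ [A → . A c], [A → . A x], [A → . B B], [A → . x], [B → . A], [B → . e A], [B → . x B e], [B' → . B] }

First, augment the grammar with B' → B
I₀ = CLOSURE({ [B' → . B] }):
  [B' → . B] has the dot before B: add [B → . e A], [B → . A], [B → . x B e]
  [B → . A] has the dot before A: add [A → . A x], [A → . A c], [A → . x], [A → . B B]
No further items can be added.

I₀ = { [A → . A c], [A → . A x], [A → . B B], [A → . x], [B → . A], [B → . e A], [B → . x B e], [B' → . B] }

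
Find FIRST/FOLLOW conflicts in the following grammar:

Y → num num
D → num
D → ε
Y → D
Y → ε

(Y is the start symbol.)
No FIRST/FOLLOW conflicts.

Nullable non-terminals: D, Y.
FIRST sets used below: FIRST(D) = { 'num', ε }

D: nullable alternative(s) D → ε; FOLLOW(D) = { $ }
  D → num: FIRST \ {ε} = { 'num' } — disjoint from FOLLOW(D)
  D → ε: FIRST \ {ε} = { } — this is the only nullable alternative, skip

Y: nullable alternative(s) Y → D, Y → ε; FOLLOW(Y) = { $ }
  Y → num num: FIRST \ {ε} = { 'num' } — disjoint from FOLLOW(Y)
  Y → D: FIRST \ {ε} = { 'num' } — disjoint from FOLLOW(Y)
  Y → ε: FIRST \ {ε} = { } — disjoint from FOLLOW(Y)

No FIRST/FOLLOW conflicts found.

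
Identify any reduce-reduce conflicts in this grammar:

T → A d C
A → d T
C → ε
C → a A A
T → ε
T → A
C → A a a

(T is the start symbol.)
Augment with T' → T and build the canonical LR(0) collection (I0 = CLOSURE({[T' → . T]}), then GOTO on every symbol after a dot until no new states appear). It has 13 states:
  I0: { [A → . d T], [T → . A d C], [T → . A], [T → .], [T' → . T] }  — shift, reduce
  I1: { [T → A . d C], [T → A .] }  — shift, reduce
  I2: { [T' → T .] }  — accept
  I3: { [A → . d T], [A → d . T], [T → . A d C], [T → . A], [T → .] }  — shift, reduce
  I4: { [A → d T .] }  — reduce
  I5: { [A → . d T], [C → . A a a], [C → . a A A], [C → .], [T → A d . C] }  — shift, reduce
  I6: { [C → A . a a] }  — shift
  I7: { [T → A d C .] }  — reduce
  I8: { [A → . d T], [C → a . A A] }  — shift
  I9: { [A → . d T], [C → a A . A] }  — shift
  I10: { [C → a A A .] }  — reduce
  I11: { [C → A a . a] }  — shift
  I12: { [C → A a a .] }  — reduce

No state contains more than one complete item.

Answer: No reduce-reduce conflicts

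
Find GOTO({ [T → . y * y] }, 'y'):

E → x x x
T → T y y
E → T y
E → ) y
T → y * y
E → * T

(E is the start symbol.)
{ [T → y . * y] }

GOTO(I, 'y') = CLOSURE({ [A → αX.β] : [A → α.Xβ] ∈ I, X = 'y' })

Items with dot before 'y', with the dot advanced:
  [T → . y * y] → [T → y . * y]
Closure adds nothing (no advanced item has the dot before a non-terminal).

GOTO = { [T → y . * y] }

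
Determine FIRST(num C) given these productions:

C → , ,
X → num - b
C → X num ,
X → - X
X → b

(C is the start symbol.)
To compute FIRST(num C), process the symbols left to right:
Symbol num is a terminal. Add 'num' and stop.
FIRST(num C) = { 'num' }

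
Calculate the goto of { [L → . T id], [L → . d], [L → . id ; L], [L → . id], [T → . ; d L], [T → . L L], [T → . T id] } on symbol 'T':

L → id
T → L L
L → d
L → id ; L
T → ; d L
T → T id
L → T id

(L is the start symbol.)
GOTO(I, 'T') = CLOSURE({ [A → αX.β] : [A → α.Xβ] ∈ I, X = 'T' })

Items with dot before 'T', with the dot advanced:
  [L → . T id] → [L → T . id]
  [T → . T id] → [T → T . id]
Closure adds nothing (no advanced item has the dot before a non-terminal).

GOTO = { [L → T . id], [T → T . id] }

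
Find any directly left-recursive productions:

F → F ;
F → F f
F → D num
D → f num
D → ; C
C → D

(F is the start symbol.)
Yes, F is left-recursive

Direct left recursion occurs when N → N α for some non-terminal N (the right-hand side begins with the left-hand side itself).

F → F ;: LEFT RECURSIVE (starts with F)
F → F f: LEFT RECURSIVE (starts with F)
F → D num: starts with D
D → f num: starts with f
D → ; C: starts with ';'
C → D: starts with D

The grammar has direct left recursion on: F.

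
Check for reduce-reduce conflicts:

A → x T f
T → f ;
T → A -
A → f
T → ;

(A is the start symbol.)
A reduce-reduce conflict occurs when an LR(0) state has two complete items [A → α .] and [B → β .] — both call for a reduction, and with no lookahead the parser cannot choose between them.

Augment with A' → A and build the canonical LR(0) collection (I0 = CLOSURE({[A' → . A]}), then GOTO on every symbol after a dot until no new states appear). It has 11 states:
  I0: { [A → . f], [A → . x T f], [A' → . A] }  — shift
  I1: { [A' → A .] }  — accept
  I2: { [A → f .] }  — reduce
  I3: { [A → . f], [A → . x T f], [A → x . T f], [T → . ;], [T → . A -], [T → . f ;] }  — shift
  I4: { [T → ; .] }  — reduce
  I5: { [T → A . -] }  — shift
  I6: { [A → x T . f] }  — shift
  I7: { [A → f .], [T → f . ;] }  — shift, reduce
  I8: { [T → f ; .] }  — reduce
  I9: { [A → x T f .] }  — reduce
  I10: { [T → A - .] }  — reduce

No state contains more than one complete item.

Answer: No reduce-reduce conflicts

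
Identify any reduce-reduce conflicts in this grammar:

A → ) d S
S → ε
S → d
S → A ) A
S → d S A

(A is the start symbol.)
A reduce-reduce conflict occurs when an LR(0) state has two complete items [A → α .] and [B → β .] — both call for a reduction, and with no lookahead the parser cannot choose between them.

Augment with A' → A and build the canonical LR(0) collection (I0 = CLOSURE({[A' → . A]}), then GOTO on every symbol after a dot until no new states appear). It has 11 states:
  I0: { [A → . ) d S], [A' → . A] }  — shift
  I1: { [A → ) . d S] }  — shift
  I2: { [A' → A .] }  — accept
  I3: { [A → ) d . S], [A → . ) d S], [S → . A ) A], [S → . d S A], [S → . d], [S → .] }  — shift, reduce
  I4: { [S → A . ) A] }  — shift
  I5: { [A → ) d S .] }  — reduce
  I6: { [A → . ) d S], [S → . A ) A], [S → . d S A], [S → . d], [S → .], [S → d . S A], [S → d .] }  — shift, 2 reduces
  I7: { [A → . ) d S], [S → d S . A] }  — shift
  I8: { [S → d S A .] }  — reduce
  I9: { [A → . ) d S], [S → A ) . A] }  — shift
  I10: { [S → A ) A .] }  — reduce

I6 contains complete items [S → .], [S → d .] — reduce-reduce conflict.

Answer: Yes — I6: [S → .] vs [S → d .]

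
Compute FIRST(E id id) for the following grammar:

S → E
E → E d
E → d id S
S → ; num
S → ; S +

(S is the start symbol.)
FIRST sets of the non-terminals involved (from the grammar, by fixed-point iteration):
  FIRST(E) = { 'd' }

To compute FIRST(E id id), process the symbols left to right:
Symbol E is a non-terminal. Add FIRST(E) \ {ε} = { 'd' }
E is not nullable (ε ∉ FIRST(E)), so stop here.
FIRST(E id id) = { 'd' }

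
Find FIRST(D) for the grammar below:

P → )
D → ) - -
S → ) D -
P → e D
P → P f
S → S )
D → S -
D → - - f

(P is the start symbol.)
To compute FIRST(D), examine every production with D on the left-hand side, reading each right-hand side left to right until a non-nullable symbol is reached.

FIRST sets of the other non-terminals involved (by the same procedure, iterated to a fixed point):
  FIRST(S) = { ')' }

From D → ) - -:
  - ')' is a terminal: add ')' and stop
From D → S -:
  - S is a non-terminal: add FIRST(S) \ {ε} = { ')' }
    S is not nullable, so stop
From D → - - f:
  - '-' is a terminal: add '-' and stop

Collecting: FIRST(D) = { ')', '-' }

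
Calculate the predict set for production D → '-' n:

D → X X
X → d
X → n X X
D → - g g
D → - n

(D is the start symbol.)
{ '-' }

PREDICT(D → '-' n) = (FIRST(RHS) \ {ε}) ∪ (FOLLOW(D) if ε ∈ FIRST(RHS), i.e. RHS ⇒* ε)
FIRST('-' n) = { '-' }
ε ∉ FIRST('-' n), so FOLLOW(D) is not added.
PREDICT(D → '-' n) = { '-' }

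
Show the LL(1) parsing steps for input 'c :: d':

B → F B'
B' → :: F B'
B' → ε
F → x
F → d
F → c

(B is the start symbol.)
Stack is shown with the top on the left.

Stack      Input     Action
---------------------------
B $        c :: d $  output B → F B'
F B' $     c :: d $  output F → c
c B' $     c :: d $  match 'c'
B' $       :: d $    output B' → :: F B'
:: F B' $  :: d $    match '::'
F B' $     d $       output F → d
d B' $     d $       match 'd'
B' $       $         output B' → ε
$          $         accept

The string is accepted.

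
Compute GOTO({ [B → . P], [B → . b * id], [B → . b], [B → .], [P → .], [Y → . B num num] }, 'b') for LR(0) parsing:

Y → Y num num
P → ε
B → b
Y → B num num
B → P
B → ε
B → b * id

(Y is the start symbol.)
GOTO(I, 'b') = CLOSURE({ [A → αX.β] : [A → α.Xβ] ∈ I, X = 'b' })

Items with dot before 'b', with the dot advanced:
  [B → . b] → [B → b .]
  [B → . b * id] → [B → b . * id]
Closure adds nothing (no advanced item has the dot before a non-terminal).

GOTO = { [B → b . * id], [B → b .] }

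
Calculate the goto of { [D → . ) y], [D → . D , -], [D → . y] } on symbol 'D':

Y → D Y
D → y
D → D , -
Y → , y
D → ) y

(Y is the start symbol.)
GOTO(I, 'D') = CLOSURE({ [A → αX.β] : [A → α.Xβ] ∈ I, X = 'D' })

Items with dot before 'D', with the dot advanced:
  [D → . D , -] → [D → D . , -]
Closure adds nothing (no advanced item has the dot before a non-terminal).

GOTO = { [D → D . , -] }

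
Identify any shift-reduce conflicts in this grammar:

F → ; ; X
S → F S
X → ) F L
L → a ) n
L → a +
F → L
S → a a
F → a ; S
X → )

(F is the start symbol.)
Augment with F' → F and build the canonical LR(0) collection (I0 = CLOSURE({[F' → . F]}), then GOTO on every symbol after a dot until no new states appear). It has 20 states:
  I0: { [F → . ; ; X], [F → . L], [F → . a ; S], [F' → . F], [L → . a ) n], [L → . a +] }  — shift
  I1: { [F → ; . ; X] }  — shift
  I2: { [F' → F .] }  — accept
  I3: { [F → L .] }  — reduce
  I4: { [F → a . ; S], [L → a . ) n], [L → a . +] }  — shift
  I5: { [L → a ) . n] }  — shift
  I6: { [L → a + .] }  — reduce
  I7: { [F → . ; ; X], [F → . L], [F → . a ; S], [F → a ; . S], [L → . a ) n], [L → . a +], [S → . F S], [S → . a a] }  — shift
  I8: { [F → . ; ; X], [F → . L], [F → . a ; S], [L → . a ) n], [L → . a +], [S → . F S], [S → . a a], [S → F . S] }  — shift
  I9: { [F → a ; S .] }  — reduce
  I10: { [F → a . ; S], [L → a . ) n], [L → a . +], [S → a . a] }  — shift
  I11: { [S → a a .] }  — reduce
  I12: { [S → F S .] }  — reduce
  I13: { [L → a ) n .] }  — reduce
  I14: { [F → ; ; . X], [X → . ) F L], [X → . )] }  — shift
  I15: { [F → . ; ; X], [F → . L], [F → . a ; S], [L → . a ) n], [L → . a +], [X → ) . F L], [X → ) .] }  — shift, reduce
  I16: { [F → ; ; X .] }  — reduce
  I17: { [L → . a ) n], [L → . a +], [X → ) F . L] }  — shift
  I18: { [X → ) F L .] }  — reduce
  I19: { [L → a . ) n], [L → a . +] }  — shift

I15 contains reduce item [X → ) .] and shift items [F → . ; ; X], [F → . a ; S], [L → . a ) n], [L → . a +] — shift-reduce conflict.

Answer: Yes — I15: [X → ) .] vs [F → . ; ; X]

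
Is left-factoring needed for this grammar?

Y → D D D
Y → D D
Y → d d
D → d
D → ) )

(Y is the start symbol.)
Yes, Y has productions with common prefix 'D D'

Left-factoring is needed when two productions for the same non-terminal
share a common prefix on the right-hand side.

Productions for Y:
  Y → D D D
  Y → D D
  Y → d d
Productions for D:
  D → d
  D → ) )

Found common prefix 'D D' in productions for Y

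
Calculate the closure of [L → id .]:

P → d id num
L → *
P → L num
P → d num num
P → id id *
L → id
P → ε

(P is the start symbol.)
To compute CLOSURE, for each item [A → α.Bβ] where B is a non-terminal, add [B → .γ] for all productions B → γ; repeat for the newly added items until nothing changes.

Start with: [L → id .]
The dot is at the end, so nothing is added.

CLOSURE = { [L → id .] }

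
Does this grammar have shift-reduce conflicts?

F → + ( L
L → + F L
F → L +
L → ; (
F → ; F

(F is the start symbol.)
A shift-reduce conflict occurs when an LR(0) state has both:
  - a complete (reduce) item [A → α .] (dot at the end), and
  - a shift item [B → β . c γ] (dot before a terminal).

Augment with F' → F and build the canonical LR(0) collection (I0 = CLOSURE({[F' → . F]}), then GOTO on every symbol after a dot until no new states appear). It has 14 states:
  I0: { [F → . + ( L], [F → . ; F], [F → . L +], [F' → . F], [L → . + F L], [L → . ; (] }  — shift
  I1: { [F → + . ( L], [F → . + ( L], [F → . ; F], [F → . L +], [L → + . F L], [L → . + F L], [L → . ; (] }  — shift
  I2: { [F → . + ( L], [F → . ; F], [F → . L +], [F → ; . F], [L → . + F L], [L → . ; (], [L → ; . (] }  — shift
  I3: { [F' → F .] }  — accept
  I4: { [F → L . +] }  — shift
  I5: { [F → L + .] }  — reduce
  I6: { [L → ; ( .] }  — reduce
  I7: { [F → ; F .] }  — reduce
  I8: { [F → + ( . L], [L → . + F L], [L → . ; (] }  — shift
  I9: { [L → + F . L], [L → . + F L], [L → . ; (] }  — shift
  I10: { [F → . + ( L], [F → . ; F], [F → . L +], [L → + . F L], [L → . + F L], [L → . ; (] }  — shift
  I11: { [L → ; . (] }  — shift
  I12: { [L → + F L .] }  — reduce
  I13: { [F → + ( L .] }  — reduce

No state contains both a complete item and a shift item.

Answer: No shift-reduce conflicts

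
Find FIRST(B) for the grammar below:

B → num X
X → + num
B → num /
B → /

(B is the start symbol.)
To compute FIRST(B), examine every production with B on the left-hand side, reading each right-hand side left to right until a non-nullable symbol is reached.

From B → num X:
  - num is a terminal: add 'num' and stop
From B → num /:
  - num is a terminal: add 'num' and stop
From B → /:
  - '/' is a terminal: add '/' and stop

Collecting: FIRST(B) = { '/', 'num' }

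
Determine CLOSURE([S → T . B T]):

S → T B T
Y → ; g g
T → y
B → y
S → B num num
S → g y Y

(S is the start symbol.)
Start with: [S → T . B T]
  [S → T . B T] has the dot before B: add [B → . y]
No further items can be added.

CLOSURE = { [B → . y], [S → T . B T] }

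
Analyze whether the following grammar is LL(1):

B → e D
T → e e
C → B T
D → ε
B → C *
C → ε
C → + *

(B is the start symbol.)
A grammar is LL(1) if for each non-terminal N with multiple productions, the predict sets of those productions are pairwise disjoint, where PREDICT(N → α) = (FIRST(α) \ {ε}) ∪ (FOLLOW(N) if α ⇒* ε).

Relevant sets:
  FIRST(C) = { '*', '+', 'e', ε }
  FIRST(B) = { '*', '+', 'e' }
  FOLLOW(C) = { '*' }

For B:
  PREDICT(B → e D) = { 'e' }
  PREDICT(B → C '*') = { '*', '+', 'e' }
For C:
  PREDICT(C → B T) = { '*', '+', 'e' }
  PREDICT(C → ε) = { '*' }
  PREDICT(C → '+' '*') = { '+' }
T, D have a single production, so nothing to check there.

Conflict found: Predict set conflict for B: { 'e' }
The grammar is NOT LL(1).

Answer: No. Predict set conflict for B: { 'e' }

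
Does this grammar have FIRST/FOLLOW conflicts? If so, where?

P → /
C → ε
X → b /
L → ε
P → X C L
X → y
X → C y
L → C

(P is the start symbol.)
No FIRST/FOLLOW conflicts.

Nullable non-terminals: C, L.
FIRST sets used below: FIRST(C) = { ε }
C has a nullable alternative but only one production, so nothing to check.

L: nullable alternative(s) L → ε, L → C; FOLLOW(L) = { $ }
  L → ε: FIRST \ {ε} = { } — disjoint from FOLLOW(L)
  L → C: FIRST \ {ε} = { } — disjoint from FOLLOW(L)

P, X have no nullable alternative, so no FIRST/FOLLOW check is needed there.

No FIRST/FOLLOW conflicts found.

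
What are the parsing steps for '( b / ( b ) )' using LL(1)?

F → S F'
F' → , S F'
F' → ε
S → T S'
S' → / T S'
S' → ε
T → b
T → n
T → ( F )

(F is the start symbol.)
Stack is shown with the top on the left.

Stack                      Input            Action
--------------------------------------------------
F $                        ( b / ( b ) ) $  output F → S F'
S F' $                     ( b / ( b ) ) $  output S → T S'
T S' F' $                  ( b / ( b ) ) $  output T → ( F )
( F ) S' F' $              ( b / ( b ) ) $  match '('
F ) S' F' $                b / ( b ) ) $    output F → S F'
S F' ) S' F' $             b / ( b ) ) $    output S → T S'
T S' F' ) S' F' $          b / ( b ) ) $    output T → b
b S' F' ) S' F' $          b / ( b ) ) $    match 'b'
S' F' ) S' F' $            / ( b ) ) $      output S' → / T S'
/ T S' F' ) S' F' $        / ( b ) ) $      match '/'
T S' F' ) S' F' $          ( b ) ) $        output T → ( F )
( F ) S' F' ) S' F' $      ( b ) ) $        match '('
F ) S' F' ) S' F' $        b ) ) $          output F → S F'
S F' ) S' F' ) S' F' $     b ) ) $          output S → T S'
T S' F' ) S' F' ) S' F' $  b ) ) $          output T → b
b S' F' ) S' F' ) S' F' $  b ) ) $          match 'b'
S' F' ) S' F' ) S' F' $    ) ) $            output S' → ε
F' ) S' F' ) S' F' $       ) ) $            output F' → ε
) S' F' ) S' F' $          ) ) $            match ')'
S' F' ) S' F' $            ) $              output S' → ε
F' ) S' F' $               ) $              output F' → ε
) S' F' $                  ) $              match ')'
S' F' $                    $                output S' → ε
F' $                       $                output F' → ε
$                          $                accept

The string is accepted.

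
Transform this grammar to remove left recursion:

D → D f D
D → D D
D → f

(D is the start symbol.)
D → f D'
D' → f D D'
D' → D D'
D' → ε

D is directly left-recursive. The standard transformation for
  A → A α₁ | ... | A α_m | β₁ | ... | β_n
is
  A  → β₁ A' | ... | β_n A'
  A' → α₁ A' | ... | α_m A' | ε

D → f becomes D → f D'
D → D f D becomes D' → f D D'
D → D D becomes D' → D D'
Add D' → ε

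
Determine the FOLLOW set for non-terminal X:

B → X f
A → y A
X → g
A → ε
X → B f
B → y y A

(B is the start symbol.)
In B → X f: X is followed by f, add FIRST(f) \ {ε} = { 'f' }

Taking the union: FOLLOW(X) = { 'f' }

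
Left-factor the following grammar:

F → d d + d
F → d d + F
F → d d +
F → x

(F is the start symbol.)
Left-factoring transforms A → αβ₁ | αβ₂ into A → αA' and A' → β₁ | β₂
(α is the longest common prefix among the alternatives). Repeat until
no nonterminal has two alternatives with a common prefix.

Round 1: F has alternatives sharing prefix 'd d +'. Introduce F': F → d d + F'
  Add: F' → d
  Add: F' → F
  Add: F' → ε

No remaining common prefixes — done.

Resulting grammar:
F → d d + F'
F' → d
F' → F
F' → ε
F → x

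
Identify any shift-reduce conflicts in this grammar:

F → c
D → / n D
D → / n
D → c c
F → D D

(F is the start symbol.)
Augment with F' → F and build the canonical LR(0) collection (I0 = CLOSURE({[F' → . F]}), then GOTO on every symbol after a dot until no new states appear). It has 10 states:
  I0: { [D → . / n D], [D → . / n], [D → . c c], [F → . D D], [F → . c], [F' → . F] }  — shift
  I1: { [D → / . n D], [D → / . n] }  — shift
  I2: { [D → . / n D], [D → . / n], [D → . c c], [F → D . D] }  — shift
  I3: { [F' → F .] }  — accept
  I4: { [D → c . c], [F → c .] }  — shift, reduce
  I5: { [D → c c .] }  — reduce
  I6: { [F → D D .] }  — reduce
  I7: { [D → c . c] }  — shift
  I8: { [D → . / n D], [D → . / n], [D → . c c], [D → / n . D], [D → / n .] }  — shift, reduce
  I9: { [D → / n D .] }  — reduce

I4 contains reduce item [F → c .] and shift item [D → c . c] — shift-reduce conflict.
I8 contains reduce item [D → / n .] and shift items [D → . / n], [D → . / n D], [D → . c c] — shift-reduce conflict.

Answer: Yes — I4: [F → c .] vs [D → c . c]; I8: [D → / n .] vs [D → . / n]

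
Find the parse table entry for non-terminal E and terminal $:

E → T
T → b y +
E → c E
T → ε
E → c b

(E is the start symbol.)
To find M[E, $], we find productions for E where $ is in the predict set (PREDICT(N → α) = (FIRST(α) \ {ε}) ∪ (FOLLOW(N) if α ⇒* ε)).

Relevant sets:
  FIRST(T) = { 'b', ε }
  FOLLOW(E) = { $ }

E → T: PREDICT = { $, 'b' }
  $ is in predict set, so this production goes in M[E, $]
E → c E: PREDICT = { 'c' }
E → c b: PREDICT = { 'c' }

M[E, $] = E → T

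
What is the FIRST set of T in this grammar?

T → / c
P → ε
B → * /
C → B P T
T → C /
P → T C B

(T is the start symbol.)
{ '*', '/' }

FIRST sets of the other non-terminals involved (by the same procedure, iterated to a fixed point):
  FIRST(C) = { '*' }

From T → / c:
  - '/' is a terminal: add '/' and stop
From T → C /:
  - C is a non-terminal: add FIRST(C) \ {ε} = { '*' }
    C is not nullable, so stop

Collecting: FIRST(T) = { '*', '/' }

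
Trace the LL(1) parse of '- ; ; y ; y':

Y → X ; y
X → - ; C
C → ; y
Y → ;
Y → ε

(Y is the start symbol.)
Stack is shown with the top on the left.

Stack        Input          Action
----------------------------------
Y $          - ; ; y ; y $  output Y → X ; y
X ; y $      - ; ; y ; y $  output X → - ; C
- ; C ; y $  - ; ; y ; y $  match '-'
; C ; y $    ; ; y ; y $    match ';'
C ; y $      ; y ; y $      output C → ; y
; y ; y $    ; y ; y $      match ';'
y ; y $      y ; y $        match 'y'
; y $        ; y $          match ';'
y $          y $            match 'y'
$            $              accept

The string is accepted.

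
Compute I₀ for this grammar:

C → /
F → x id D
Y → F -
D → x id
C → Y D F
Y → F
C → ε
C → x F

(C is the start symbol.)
First, augment the grammar with C' → C
I₀ = CLOSURE({ [C' → . C] }):
  [C' → . C] has the dot before C: add [C → . /], [C → . Y D F], [C → .], [C → . x F]
  [C → . Y D F] has the dot before Y: add [Y → . F -], [Y → . F]
  [Y → . F -] has the dot before F: add [F → . x id D]
No further items can be added.

I₀ = { [C → . /], [C → . Y D F], [C → . x F], [C → .], [C' → . C], [F → . x id D], [Y → . F -], [Y → . F] }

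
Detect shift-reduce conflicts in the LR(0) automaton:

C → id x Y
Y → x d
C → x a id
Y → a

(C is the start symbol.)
No shift-reduce conflicts

A shift-reduce conflict occurs when an LR(0) state has both:
  - a complete (reduce) item [A → α .] (dot at the end), and
  - a shift item [B → β . c γ] (dot before a terminal).

Augment with C' → C and build the canonical LR(0) collection (I0 = CLOSURE({[C' → . C]}), then GOTO on every symbol after a dot until no new states appear). It has 11 states:
  I0: { [C → . id x Y], [C → . x a id], [C' → . C] }  — shift
  I1: { [C' → C .] }  — accept
  I2: { [C → id . x Y] }  — shift
  I3: { [C → x . a id] }  — shift
  I4: { [C → x a . id] }  — shift
  I5: { [C → x a id .] }  — reduce
  I6: { [C → id x . Y], [Y → . a], [Y → . x d] }  — shift
  I7: { [C → id x Y .] }  — reduce
  I8: { [Y → a .] }  — reduce
  I9: { [Y → x . d] }  — shift
  I10: { [Y → x d .] }  — reduce

No state contains both a complete item and a shift item.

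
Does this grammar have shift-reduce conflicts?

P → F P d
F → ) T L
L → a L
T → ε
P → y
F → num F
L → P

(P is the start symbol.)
No shift-reduce conflicts

Augment with P' → P and build the canonical LR(0) collection (I0 = CLOSURE({[P' → . P]}), then GOTO on every symbol after a dot until no new states appear). It has 14 states:
  I0: { [F → . ) T L], [F → . num F], [P → . F P d], [P → . y], [P' → . P] }  — shift
  I1: { [F → ) . T L], [T → .] }  — reduce
  I2: { [F → . ) T L], [F → . num F], [P → . F P d], [P → . y], [P → F . P d] }  — shift
  I3: { [P' → P .] }  — accept
  I4: { [F → . ) T L], [F → . num F], [F → num . F] }  — shift
  I5: { [P → y .] }  — reduce
  I6: { [F → num F .] }  — reduce
  I7: { [P → F P . d] }  — shift
  I8: { [P → F P d .] }  — reduce
  I9: { [F → ) T . L], [F → . ) T L], [F → . num F], [L → . P], [L → . a L], [P → . F P d], [P → . y] }  — shift
  I10: { [F → ) T L .] }  — reduce
  I11: { [L → P .] }  — reduce
  I12: { [F → . ) T L], [F → . num F], [L → . P], [L → . a L], [L → a . L], [P → . F P d], [P → . y] }  — shift
  I13: { [L → a L .] }  — reduce

No state contains both a complete item and a shift item.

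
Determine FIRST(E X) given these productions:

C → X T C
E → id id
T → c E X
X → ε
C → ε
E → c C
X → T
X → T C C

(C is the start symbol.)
FIRST sets of the non-terminals involved (from the grammar, by fixed-point iteration):
  FIRST(E) = { 'c', 'id' }

To compute FIRST(E X), process the symbols left to right:
Symbol E is a non-terminal. Add FIRST(E) \ {ε} = { 'c', 'id' }
E is not nullable (ε ∉ FIRST(E)), so stop here.
FIRST(E X) = { 'c', 'id' }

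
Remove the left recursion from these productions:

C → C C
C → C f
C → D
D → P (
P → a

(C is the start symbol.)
C is directly left-recursive. The standard transformation for
  A → A α₁ | ... | A α_m | β₁ | ... | β_n
is
  A  → β₁ A' | ... | β_n A'
  A' → α₁ A' | ... | α_m A' | ε

C → D becomes C → D C'
C → C C becomes C' → C C'
C → C f becomes C' → f C'
Add C' → ε

Productions for other non-terminals are unchanged:
  D → P (
  P → a

Resulting grammar:
C → D C'
C' → C C'
C' → f C'
C' → ε
D → P (
P → a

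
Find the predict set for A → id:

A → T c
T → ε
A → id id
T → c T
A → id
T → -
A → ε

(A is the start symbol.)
PREDICT(A → id) = (FIRST(RHS) \ {ε}) ∪ (FOLLOW(A) if ε ∈ FIRST(RHS), i.e. RHS ⇒* ε)
FIRST(id) = { 'id' }
ε ∉ FIRST(id), so FOLLOW(A) is not added.
PREDICT(A → id) = { 'id' }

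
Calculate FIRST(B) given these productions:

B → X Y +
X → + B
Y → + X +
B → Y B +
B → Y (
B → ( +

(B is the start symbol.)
FIRST sets of the other non-terminals involved (by the same procedure, iterated to a fixed point):
  FIRST(X) = { '+' }
  FIRST(Y) = { '+' }

From B → X Y +:
  - X is a non-terminal: add FIRST(X) \ {ε} = { '+' }
    X is not nullable, so stop
From B → Y B +:
  - Y is a non-terminal: add FIRST(Y) \ {ε} = { '+' }
    Y is not nullable, so stop
From B → Y (:
  - Y is a non-terminal: add FIRST(Y) \ {ε} = { '+' }
    Y is not nullable, so stop
From B → ( +:
  - '(' is a terminal: add '(' and stop

Collecting: FIRST(B) = { '(', '+' }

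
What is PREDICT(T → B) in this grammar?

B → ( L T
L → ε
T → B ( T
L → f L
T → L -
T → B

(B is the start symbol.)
{ '(' }

PREDICT(T → B) = (FIRST(RHS) \ {ε}) ∪ (FOLLOW(T) if ε ∈ FIRST(RHS), i.e. RHS ⇒* ε)
FIRST(B) = { '(' }
FIRST(B) = { '(' }
ε ∉ FIRST(B), so FOLLOW(T) is not added.
PREDICT(T → B) = { '(' }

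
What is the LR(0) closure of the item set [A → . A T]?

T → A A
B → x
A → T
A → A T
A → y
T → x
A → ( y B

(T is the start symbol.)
Start with: [A → . A T]
  [A → . A T] has the dot before A: add [A → . T], [A → . y], [A → . ( y B]
  [A → . T] has the dot before T: add [T → . A A], [T → . x]
No further items can be added.

CLOSURE = { [A → . ( y B], [A → . A T], [A → . T], [A → . y], [T → . A A], [T → . x] }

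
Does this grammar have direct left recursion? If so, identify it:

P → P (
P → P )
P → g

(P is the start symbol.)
Yes, P is left-recursive

Direct left recursion occurs when N → N α for some non-terminal N (the right-hand side begins with the left-hand side itself).

P → P (: LEFT RECURSIVE (starts with P)
P → P ): LEFT RECURSIVE (starts with P)
P → g: starts with g

The grammar has direct left recursion on: P.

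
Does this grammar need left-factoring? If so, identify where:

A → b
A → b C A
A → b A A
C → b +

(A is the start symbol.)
Yes, A has productions with common prefix 'b'

Left-factoring is needed when two productions for the same non-terminal
share a common prefix on the right-hand side.

Productions for A:
  A → b
  A → b C A
  A → b A A

Found common prefix 'b' in productions for A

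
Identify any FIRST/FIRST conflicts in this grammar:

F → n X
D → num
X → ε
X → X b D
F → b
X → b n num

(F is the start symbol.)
Yes. X → X b D / X → b n num on { 'b' }

FIRST sets of the non-terminals at (or reachable through a nullable prefix from) the front of some alternative:
  FIRST(X) = { 'b', ε }

Productions for F:
  F → n X: FIRST = { 'n' }
  F → b: FIRST = { 'b' }
Productions for X:
  X → ε: FIRST = { ε }
  X → X b D: FIRST = { 'b' }
  X → b n num: FIRST = { 'b' }
D has only one production, so no FIRST/FIRST conflict is possible there.

Conflict for X: X → X b D and X → b n num
  Overlap: { 'b' }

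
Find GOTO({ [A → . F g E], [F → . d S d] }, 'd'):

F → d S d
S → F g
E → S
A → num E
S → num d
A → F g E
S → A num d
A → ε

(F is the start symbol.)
{ [A → . F g E], [A → . num E], [A → .], [F → . d S d], [F → d . S d], [S → . A num d], [S → . F g], [S → . num d] }

GOTO(I, 'd') = CLOSURE({ [A → αX.β] : [A → α.Xβ] ∈ I, X = 'd' })

Items with dot before 'd', with the dot advanced:
  [F → . d S d] → [F → d . S d]
Closure of the advanced items:
  [F → d . S d] has the dot before S: add [S → . F g], [S → . num d], [S → . A num d]
  [S → . F g] has the dot before F: add [F → . d S d]
  [S → . A num d] has the dot before A: add [A → . num E], [A → . F g E], [A → .]

GOTO = { [A → . F g E], [A → . num E], [A → .], [F → . d S d], [F → d . S d], [S → . A num d], [S → . F g], [S → . num d] }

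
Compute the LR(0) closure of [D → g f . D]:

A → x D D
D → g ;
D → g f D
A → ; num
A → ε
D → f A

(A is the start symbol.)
{ [D → . f A], [D → . g ;], [D → . g f D], [D → g f . D] }

To compute CLOSURE, for each item [A → α.Bβ] where B is a non-terminal, add [B → .γ] for all productions B → γ; repeat for the newly added items until nothing changes.

Start with: [D → g f . D]
  [D → g f . D] has the dot before D: add [D → . g ;], [D → . g f D], [D → . f A]
No further items can be added.

CLOSURE = { [D → . f A], [D → . g ;], [D → . g f D], [D → g f . D] }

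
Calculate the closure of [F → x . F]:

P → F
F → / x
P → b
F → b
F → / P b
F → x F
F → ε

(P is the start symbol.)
{ [F → . / P b], [F → . / x], [F → . b], [F → . x F], [F → .], [F → x . F] }

To compute CLOSURE, for each item [A → α.Bβ] where B is a non-terminal, add [B → .γ] for all productions B → γ; repeat for the newly added items until nothing changes.

Start with: [F → x . F]
  [F → x . F] has the dot before F: add [F → . / x], [F → . b], [F → . / P b], [F → . x F], [F → .]
No further items can be added.

CLOSURE = { [F → . / P b], [F → . / x], [F → . b], [F → . x F], [F → .], [F → x . F] }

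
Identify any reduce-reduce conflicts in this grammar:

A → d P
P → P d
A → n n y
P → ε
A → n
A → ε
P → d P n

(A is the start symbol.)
No reduce-reduce conflicts

A reduce-reduce conflict occurs when an LR(0) state has two complete items [A → α .] and [B → β .] — both call for a reduction, and with no lookahead the parser cannot choose between them.

Augment with A' → A and build the canonical LR(0) collection (I0 = CLOSURE({[A' → . A]}), then GOTO on every symbol after a dot until no new states appear). It has 11 states:
  I0: { [A → . d P], [A → . n n y], [A → . n], [A → .], [A' → . A] }  — shift, reduce
  I1: { [A' → A .] }  — accept
  I2: { [A → d . P], [P → . P d], [P → . d P n], [P → .] }  — shift, reduce
  I3: { [A → n . n y], [A → n .] }  — shift, reduce
  I4: { [A → n n . y] }  — shift
  I5: { [A → n n y .] }  — reduce
  I6: { [A → d P .], [P → P . d] }  — shift, reduce
  I7: { [P → . P d], [P → . d P n], [P → .], [P → d . P n] }  — shift, reduce
  I8: { [P → P . d], [P → d P . n] }  — shift
  I9: { [P → P d .] }  — reduce
  I10: { [P → d P n .] }  — reduce

No state contains more than one complete item.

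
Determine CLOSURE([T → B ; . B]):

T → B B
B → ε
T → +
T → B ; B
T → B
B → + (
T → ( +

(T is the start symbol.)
{ [B → . + (], [B → .], [T → B ; . B] }

Start with: [T → B ; . B]
  [T → B ; . B] has the dot before B: add [B → .], [B → . + (]
No further items can be added.

CLOSURE = { [B → . + (], [B → .], [T → B ; . B] }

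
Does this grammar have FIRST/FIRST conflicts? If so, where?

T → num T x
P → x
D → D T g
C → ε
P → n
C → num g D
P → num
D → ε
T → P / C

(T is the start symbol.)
Yes. T → num T x / T → P '/' C on { 'num' }

FIRST sets of the non-terminals at (or reachable through a nullable prefix from) the front of some alternative:
  FIRST(P) = { 'n', 'num', 'x' }
  FIRST(D) = { 'n', 'num', 'x', ε }
  FIRST(T) = { 'n', 'num', 'x' }

Productions for T:
  T → num T x: FIRST = { 'num' }
  T → P / C: FIRST = { 'n', 'num', 'x' }
Productions for P:
  P → x: FIRST = { 'x' }
  P → n: FIRST = { 'n' }
  P → num: FIRST = { 'num' }
Productions for D:
  D → D T g: FIRST = { 'n', 'num', 'x' }
  D → ε: FIRST = { ε }
Productions for C:
  C → ε: FIRST = { ε }
  C → num g D: FIRST = { 'num' }

Conflict for T: T → num T x and T → P / C
  Overlap: { 'num' }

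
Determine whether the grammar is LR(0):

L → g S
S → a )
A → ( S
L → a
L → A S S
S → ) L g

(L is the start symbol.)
A grammar is LR(0) if no state in the canonical LR(0) collection has:
  - both a shift item (dot before a terminal) and a complete item (shift-reduce conflict), or
  - two or more complete items (reduce-reduce conflict; the accept item [L' → L .] counts as a complete item here).

Augment with L' → L and build the canonical LR(0) collection (I0 = CLOSURE({[L' → . L]}), then GOTO on every symbol after a dot until no new states appear). It has 15 states:
  I0: { [A → . ( S], [L → . A S S], [L → . a], [L → . g S], [L' → . L] }  — shift
  I1: { [A → ( . S], [S → . ) L g], [S → . a )] }  — shift
  I2: { [L → A . S S], [S → . ) L g], [S → . a )] }  — shift
  I3: { [L' → L .] }  — accept
  I4: { [L → a .] }  — reduce
  I5: { [L → g . S], [S → . ) L g], [S → . a )] }  — shift
  I6: { [A → . ( S], [L → . A S S], [L → . a], [L → . g S], [S → ) . L g] }  — shift
  I7: { [L → g S .] }  — reduce
  I8: { [S → a . )] }  — shift
  I9: { [S → a ) .] }  — reduce
  I10: { [S → ) L . g] }  — shift
  I11: { [S → ) L g .] }  — reduce
  I12: { [L → A S . S], [S → . ) L g], [S → . a )] }  — shift
  I13: { [L → A S S .] }  — reduce
  I14: { [A → ( S .] }  — reduce

Every state is either a pure shift/goto state or contains exactly one complete item and nothing to shift — no conflicts. The grammar is LR(0).

Answer: Yes, the grammar is LR(0)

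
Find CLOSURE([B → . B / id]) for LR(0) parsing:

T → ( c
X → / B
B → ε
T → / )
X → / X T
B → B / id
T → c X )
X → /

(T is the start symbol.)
To compute CLOSURE, for each item [A → α.Bβ] where B is a non-terminal, add [B → .γ] for all productions B → γ; repeat for the newly added items until nothing changes.

Start with: [B → . B / id]
  [B → . B / id] has the dot before B: add [B → .]
No further items can be added.

CLOSURE = { [B → . B / id], [B → .] }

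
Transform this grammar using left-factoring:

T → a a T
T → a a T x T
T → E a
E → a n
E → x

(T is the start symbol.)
Left-factoring transforms A → αβ₁ | αβ₂ into A → αA' and A' → β₁ | β₂
(α is the longest common prefix among the alternatives). Repeat until
no nonterminal has two alternatives with a common prefix.

Round 1: T has alternatives sharing prefix 'a a T'. Introduce T': T → a a T T'
  Add: T' → ε
  Add: T' → x T

No remaining common prefixes — done.

Resulting grammar:
T → a a T T'
T' → ε
T' → x T
T → E a
E → a n
E → x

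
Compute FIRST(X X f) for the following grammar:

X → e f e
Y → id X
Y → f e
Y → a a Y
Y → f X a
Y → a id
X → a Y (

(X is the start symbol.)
FIRST sets of the non-terminals involved (from the grammar, by fixed-point iteration):
  FIRST(X) = { 'a', 'e' }

To compute FIRST(X X f), process the symbols left to right:
Symbol X is a non-terminal. Add FIRST(X) \ {ε} = { 'a', 'e' }
X is not nullable (ε ∉ FIRST(X)), so stop here.
FIRST(X X f) = { 'a', 'e' }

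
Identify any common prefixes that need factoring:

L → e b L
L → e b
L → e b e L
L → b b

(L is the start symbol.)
Left-factoring is needed when two productions for the same non-terminal
share a common prefix on the right-hand side.

Productions for L:
  L → e b L
  L → e b
  L → e b e L
  L → b b

Found common prefix 'e b' in productions for L

Answer: Yes, L has productions with common prefix 'e b'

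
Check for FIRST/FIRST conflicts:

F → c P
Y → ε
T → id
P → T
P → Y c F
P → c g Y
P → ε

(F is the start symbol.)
FIRST sets of the non-terminals at (or reachable through a nullable prefix from) the front of some alternative:
  FIRST(T) = { 'id' }
  FIRST(Y) = { ε }

Productions for P:
  P → T: FIRST = { 'id' }
  P → Y c F: FIRST = { 'c' }
  P → c g Y: FIRST = { 'c' }
  P → ε: FIRST = { ε }
F, Y, T have only one production, so no FIRST/FIRST conflict is possible there.

Conflict for P: P → Y c F and P → c g Y
  Overlap: { 'c' }

Answer: Yes. P → Y c F / P → c g Y on { 'c' }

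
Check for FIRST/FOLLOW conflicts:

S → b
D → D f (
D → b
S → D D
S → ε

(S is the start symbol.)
No FIRST/FOLLOW conflicts.

Nullable non-terminals: S.
FIRST sets used below: FIRST(D) = { 'b' }

S: nullable alternative(s) S → ε; FOLLOW(S) = { $ }
  S → b: FIRST \ {ε} = { 'b' } — disjoint from FOLLOW(S)
  S → D D: FIRST \ {ε} = { 'b' } — disjoint from FOLLOW(S)
  S → ε: FIRST \ {ε} = { } — this is the only nullable alternative, skip

D has no nullable alternative, so no FIRST/FOLLOW check is needed there.

No FIRST/FOLLOW conflicts found.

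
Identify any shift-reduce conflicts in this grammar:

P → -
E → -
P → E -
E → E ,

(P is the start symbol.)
No shift-reduce conflicts

Augment with P' → P and build the canonical LR(0) collection (I0 = CLOSURE({[P' → . P]}), then GOTO on every symbol after a dot until no new states appear). It has 6 states:
  I0: { [E → . -], [E → . E ,], [P → . -], [P → . E -], [P' → . P] }  — shift
  I1: { [E → - .], [P → - .] }  — 2 reduces
  I2: { [E → E . ,], [P → E . -] }  — shift
  I3: { [P' → P .] }  — accept
  I4: { [E → E , .] }  — reduce
  I5: { [P → E - .] }  — reduce

No state contains both a complete item and a shift item.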